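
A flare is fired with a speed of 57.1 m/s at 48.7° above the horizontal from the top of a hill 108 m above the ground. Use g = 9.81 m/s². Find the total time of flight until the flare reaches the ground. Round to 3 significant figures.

10.8 s

Vertical component: v_y = 57.1 sin 48.7° = 42.90 m/s.
Taking up as positive with launch at y = 108 m, landing at y = 0: 0 = 108 + 42.90 t − ½(9.81) t².
Solving 4.905 t² − 42.90 t − 108 = 0 gives t = [42.90 + √(42.90² + 4·4.905·108)] / 9.810 = 10.8 s.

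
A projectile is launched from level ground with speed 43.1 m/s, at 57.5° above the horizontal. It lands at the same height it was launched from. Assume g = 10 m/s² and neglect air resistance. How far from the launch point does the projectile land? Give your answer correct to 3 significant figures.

168 m

For level ground, R = v₀² sin(2θ) / g.
sin(2 × 57.5°) = sin 115.0° = 0.9063.
R = (43.1)² × 0.9063 / 10 = 168 m.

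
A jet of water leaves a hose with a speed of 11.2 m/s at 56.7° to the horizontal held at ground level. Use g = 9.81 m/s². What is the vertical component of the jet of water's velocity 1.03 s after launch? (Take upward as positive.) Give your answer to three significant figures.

Initial vertical component: v_y0 = 11.2 sin 56.7° = 9.361 m/s.
v_y(t) = v_y0 − g t = 9.361 − 9.81 × 1.03 = -0.743 m/s.

-0.743 m/s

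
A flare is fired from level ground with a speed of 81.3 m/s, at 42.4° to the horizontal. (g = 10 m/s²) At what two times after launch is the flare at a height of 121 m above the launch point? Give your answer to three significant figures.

v_y0 = 81.3 sin 42.4° = 54.82 m/s.
Set y = v_y0 t − ½ g t² = 121: 5.000 t² − 54.82 t + 121 = 0.
t = [54.82 ± √(3005 − 2420)] / 10 = (54.82 ± 24.19) / 10, giving t = 3.06 s or t = 7.90 s.
So the flare is at 121 m at t = 3.06 s (rising) and t = 7.90 s (falling).

3.06 s and 7.90 s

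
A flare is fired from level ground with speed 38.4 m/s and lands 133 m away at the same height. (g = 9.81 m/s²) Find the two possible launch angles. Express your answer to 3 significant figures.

31.1° and 58.9°

Level-ground range: R = v₀² sin(2θ)/g ⇒ sin 2θ = R g / v₀² = 133×9.81/38.4² = 0.8848.
2θ = arcsin(0.8848) = 62.23° or 180° − 62.23° = 117.77°.
So θ = 31.1° or θ = 58.9°.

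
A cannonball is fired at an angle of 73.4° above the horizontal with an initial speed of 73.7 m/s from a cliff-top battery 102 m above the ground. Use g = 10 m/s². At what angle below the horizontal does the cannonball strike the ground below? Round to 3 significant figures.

v_x = 73.7 cos 73.4° = 21.06 m/s.
At impact |v_y| = √(v_y0² + 2 g h) = √(70.63² + 2×10×102) = 83.84 m/s.
Angle below horizontal = arctan(|v_y| / v_x) = arctan(83.84 / 21.06) = 75.9°.

75.9°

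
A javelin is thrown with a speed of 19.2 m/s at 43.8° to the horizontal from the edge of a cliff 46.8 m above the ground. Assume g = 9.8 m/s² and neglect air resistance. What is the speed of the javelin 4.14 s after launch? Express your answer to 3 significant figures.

30.6 m/s

v_x = 19.2 cos 43.8° = 13.86 m/s (constant).
v_y(t) = 19.2 sin 43.8° − g t = 13.29 − 9.8 × 4.14 = -27.28 m/s.
Speed = √(v_x² + v_y²) = √(192.1 + 744.2) = 30.6 m/s.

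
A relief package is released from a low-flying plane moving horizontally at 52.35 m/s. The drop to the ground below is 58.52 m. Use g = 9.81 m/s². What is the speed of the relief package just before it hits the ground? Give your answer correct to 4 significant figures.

Fall time: t = √(2 × 58.52 / 9.81) = 3.4541 s.
At impact: v_x = 52.35 m/s (unchanged), v_y = g t = 9.81 × 3.4541 = 33.885 m/s.
Speed = √(v_x² + v_y²) = √(2740.5 + 1148.2) = 62.36 m/s.

62.36 m/s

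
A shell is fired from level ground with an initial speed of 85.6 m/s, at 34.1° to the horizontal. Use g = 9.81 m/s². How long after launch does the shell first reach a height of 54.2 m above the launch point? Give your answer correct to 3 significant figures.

v_y0 = 85.6 sin 34.1° = 47.99 m/s.
Set y = v_y0 t − ½ g t² = 54.2: 4.905 t² − 47.99 t + 54.2 = 0.
t = [47.99 ± √(2303 − 1063)] / 9.81 = (47.99 ± 35.21) / 9.81, giving t = 1.30 s or t = 8.48 s.
The shell is on the way up at the first time, so t = 1.30 s.

1.30 s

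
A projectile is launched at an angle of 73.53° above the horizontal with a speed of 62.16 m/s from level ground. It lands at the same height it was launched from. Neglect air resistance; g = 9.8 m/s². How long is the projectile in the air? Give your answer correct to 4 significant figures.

12.17 s

Vertical component: v_y = 62.16 sin 73.53° = 59.609 m/s.
For a projectile landing at launch height, time of flight is t = 2 v_y / g = 2 × 59.609 / 9.8 = 12.17 s.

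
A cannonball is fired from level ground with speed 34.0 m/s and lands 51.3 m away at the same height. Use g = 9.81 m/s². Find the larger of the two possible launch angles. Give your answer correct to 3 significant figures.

Level-ground range: R = v₀² sin(2θ)/g ⇒ sin 2θ = R g / v₀² = 51.3×9.81/34.0² = 0.4353.
2θ = arcsin(0.4353) = 25.80° or 180° − 25.80° = 154.20°.
So θ = 12.9° or θ = 77.1°.

77.1°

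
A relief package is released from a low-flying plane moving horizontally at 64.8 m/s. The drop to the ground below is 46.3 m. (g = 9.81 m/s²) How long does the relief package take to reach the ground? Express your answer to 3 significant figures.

3.07 s

The horizontal speed doesn't affect the fall. With v_y0 = 0, h = ½ g t².
t = √(2 × 46.3 / 9.81) = √9.439 = 3.07 s.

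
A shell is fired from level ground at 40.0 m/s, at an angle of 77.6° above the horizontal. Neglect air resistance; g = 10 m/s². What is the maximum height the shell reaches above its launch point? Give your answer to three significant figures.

76.3 m

Vertical component of launch velocity: v_y = 40.0 sin 77.6° = 39.07 m/s.
At the highest point the vertical velocity is zero, so v_y² = 2 g h_max.
h_max = (39.07)² / (2 × 10) = 1526 / 20.00 = 76.3 m.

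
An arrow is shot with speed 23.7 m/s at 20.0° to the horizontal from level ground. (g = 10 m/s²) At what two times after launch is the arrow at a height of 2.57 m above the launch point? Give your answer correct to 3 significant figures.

0.432 s and 1.19 s

v_y0 = 23.7 sin 20.0° = 8.106 m/s.
Set y = v_y0 t − ½ g t² = 2.57: 5.000 t² − 8.106 t + 2.57 = 0.
t = [8.106 ± √(65.71 − 51.40)] / 10 = (8.106 ± 3.783) / 10, giving t = 0.432 s or t = 1.19 s.
So the arrow is at 2.57 m at t = 0.432 s (rising) and t = 1.19 s (falling).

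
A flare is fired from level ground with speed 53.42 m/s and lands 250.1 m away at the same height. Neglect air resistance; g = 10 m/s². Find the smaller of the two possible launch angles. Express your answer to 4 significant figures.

Level-ground range: R = v₀² sin(2θ)/g ⇒ sin 2θ = R g / v₀² = 250.1×10/53.42² = 0.8764.
2θ = arcsin(0.8764) = 61.211° or 180° − 61.211° = 118.789°.
So θ = 30.61° or θ = 59.39°.

30.61°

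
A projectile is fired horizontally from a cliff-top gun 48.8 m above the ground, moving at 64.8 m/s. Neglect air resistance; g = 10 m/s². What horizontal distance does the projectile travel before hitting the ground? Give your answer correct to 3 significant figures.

Initial vertical velocity is zero, so the fall time comes from h = ½ g t²: t = √(2 × 48.8 / 10) = 3.124 s.
Horizontal motion is uniform at 64.8 m/s, so x = 64.8 × 3.124 = 202 m.

202 m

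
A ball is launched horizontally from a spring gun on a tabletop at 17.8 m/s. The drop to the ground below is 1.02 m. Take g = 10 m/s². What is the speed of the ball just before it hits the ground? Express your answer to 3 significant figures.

18.4 m/s

Fall time: t = √(2 × 1.02 / 10) = 0.4517 s.
At impact: v_x = 17.8 m/s (unchanged), v_y = g t = 10 × 0.4517 = 4.517 m/s.
Speed = √(v_x² + v_y²) = √(316.8 + 20.40) = 18.4 m/s.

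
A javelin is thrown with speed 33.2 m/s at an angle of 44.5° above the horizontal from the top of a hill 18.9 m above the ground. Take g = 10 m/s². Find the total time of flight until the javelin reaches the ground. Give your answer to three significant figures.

Vertical component: v_y = 33.2 sin 44.5° = 23.27 m/s.
Taking up as positive with launch at y = 18.9 m, landing at y = 0: 0 = 18.9 + 23.27 t − ½(10) t².
Solving 5.000 t² − 23.27 t − 18.9 = 0 gives t = [23.27 + √(23.27² + 4·5.000·18.9)] / 10.00 = 5.36 s.

5.36 s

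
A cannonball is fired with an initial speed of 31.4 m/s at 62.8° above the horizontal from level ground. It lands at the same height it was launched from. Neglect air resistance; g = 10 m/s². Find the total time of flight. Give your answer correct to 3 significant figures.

5.59 s

Vertical component: v_y = 31.4 sin 62.8° = 27.93 m/s.
For a projectile landing at launch height, time of flight is t = 2 v_y / g = 2 × 27.93 / 10 = 5.59 s.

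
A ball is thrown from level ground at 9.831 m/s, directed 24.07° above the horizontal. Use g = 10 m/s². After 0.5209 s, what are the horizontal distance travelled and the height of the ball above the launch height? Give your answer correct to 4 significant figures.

v_x = 9.831 cos 24.07° = 8.9762 m/s; v_y0 = 9.831 sin 24.07° = 4.0096 m/s.
x = v_x t = 8.9762 × 0.5209 = 4.676 m.
y = v_y0 t − ½ g t² = 4.0096×0.5209 − 5.000×0.5209² = 0.7319 m.

x = 4.676 m, y = 0.7319 m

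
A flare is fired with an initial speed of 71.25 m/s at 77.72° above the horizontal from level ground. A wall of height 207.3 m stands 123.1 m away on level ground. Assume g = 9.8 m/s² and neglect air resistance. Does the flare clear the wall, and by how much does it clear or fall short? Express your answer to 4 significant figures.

v_x = 71.25 cos 77.72° = 15.154 m/s; v_y0 = 71.25 sin 77.72° = 69.620 m/s.
Time to reach the wall: t = 123.1 / 15.154 = 8.1233 s.
Height at that point: y = 69.620×8.1233 − 4.900×8.1233² = 242.20 m.
That is 242.20 − 207.3 = 34.90 m above the top of the wall, so the flare clears it.

Yes — it clears the wall by 34.90 m.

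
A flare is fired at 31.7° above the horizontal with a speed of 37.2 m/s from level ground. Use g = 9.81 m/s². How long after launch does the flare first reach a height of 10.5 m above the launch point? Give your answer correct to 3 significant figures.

v_y0 = 37.2 sin 31.7° = 19.55 m/s.
Set y = v_y0 t − ½ g t² = 10.5: 4.905 t² − 19.55 t + 10.5 = 0.
t = [19.55 ± √(382.2 − 206.0)] / 9.81 = (19.55 ± 13.27) / 9.81, giving t = 0.640 s or t = 3.35 s.
The flare is on the way up at the first time, so t = 0.640 s.

0.640 s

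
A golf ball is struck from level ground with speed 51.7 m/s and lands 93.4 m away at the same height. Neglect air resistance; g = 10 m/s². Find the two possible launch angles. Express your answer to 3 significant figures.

10.2° and 79.8°

Level-ground range: R = v₀² sin(2θ)/g ⇒ sin 2θ = R g / v₀² = 93.4×10/51.7² = 0.3494.
2θ = arcsin(0.3494) = 20.45° or 180° − 20.45° = 159.55°.
So θ = 10.2° or θ = 79.8°.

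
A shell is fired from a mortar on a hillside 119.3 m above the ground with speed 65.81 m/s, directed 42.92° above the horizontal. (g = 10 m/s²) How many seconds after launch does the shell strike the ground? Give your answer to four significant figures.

Vertical component: v_y = 65.81 sin 42.92° = 44.815 m/s.
Taking up as positive with launch at y = 119.3 m, landing at y = 0: 0 = 119.3 + 44.815 t − ½(10) t².
Solving 5.000 t² − 44.815 t − 119.3 = 0 gives t = [44.815 + √(44.815² + 4·5.000·119.3)] / 10.00 = 11.11 s.

11.11 s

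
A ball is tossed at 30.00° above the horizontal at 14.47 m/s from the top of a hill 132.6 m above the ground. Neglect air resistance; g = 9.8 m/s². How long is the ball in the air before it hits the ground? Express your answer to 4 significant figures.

Vertical component: v_y = 14.47 sin 30.00° = 7.2350 m/s.
Taking up as positive with launch at y = 132.6 m, landing at y = 0: 0 = 132.6 + 7.2350 t − ½(9.8) t².
Solving 4.900 t² − 7.2350 t − 132.6 = 0 gives t = [7.2350 + √(7.2350² + 4·4.900·132.6)] / 9.800 = 5.992 s.

5.992 s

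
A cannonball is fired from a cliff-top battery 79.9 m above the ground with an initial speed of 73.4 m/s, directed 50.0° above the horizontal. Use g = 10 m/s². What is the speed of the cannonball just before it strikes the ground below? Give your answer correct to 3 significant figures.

83.6 m/s

v_x = 73.4 cos 50.0° = 47.18 m/s is unchanged throughout.
For the vertical component, v_y² = v_y0² + 2 g h = (56.23)² + 2×10×79.9 = 4760, so |v_y| = 68.99 m/s.
Impact speed = √(v_x² + v_y²) = √(2226 + 4760) = 83.6 m/s.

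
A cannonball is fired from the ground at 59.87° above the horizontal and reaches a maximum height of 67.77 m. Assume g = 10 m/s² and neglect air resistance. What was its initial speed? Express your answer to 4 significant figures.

At maximum height v_y = 0, so (v₀ sin θ)² = 2 g H.
v₀ sin 59.87° = √(2 × 10 × 67.77) = 36.816 m/s.
v₀ = 36.816 / sin 59.87° = 36.816 / 0.8649 = 42.57 m/s.

42.57 m/s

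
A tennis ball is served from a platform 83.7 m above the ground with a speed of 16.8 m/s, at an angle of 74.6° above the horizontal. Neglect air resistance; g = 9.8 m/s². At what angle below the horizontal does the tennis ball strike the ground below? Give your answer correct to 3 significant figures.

84.2°

v_x = 16.8 cos 74.6° = 4.461 m/s.
At impact |v_y| = √(v_y0² + 2 g h) = √(16.20² + 2×9.8×83.7) = 43.62 m/s.
Angle below horizontal = arctan(|v_y| / v_x) = arctan(43.62 / 4.461) = 84.2°.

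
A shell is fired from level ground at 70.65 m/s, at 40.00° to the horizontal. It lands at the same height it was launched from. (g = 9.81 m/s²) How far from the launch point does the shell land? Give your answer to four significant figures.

501.1 m

Components: v_x = 70.65 cos 40.00° = 54.121 m/s, v_y = 70.65 sin 40.00° = 45.413 m/s.
Time of flight (same landing height): t = 2 v_y / g = 2 × 45.413 / 9.81 = 9.2585 s.
Range: R = v_x · t = 54.121 × 9.2585 = 501.1 m.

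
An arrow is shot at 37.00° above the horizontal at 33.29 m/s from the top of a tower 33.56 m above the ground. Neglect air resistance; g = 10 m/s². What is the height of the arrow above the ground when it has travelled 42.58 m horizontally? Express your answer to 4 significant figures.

52.82 m

v_x = 33.29 cos 37.00° = 26.587 m/s, v_y0 = 33.29 sin 37.00° = 20.034 m/s.
Time to reach x = 42.58 m: t = x / v_x = 42.58 / 26.587 = 1.6015 s.
y = 33.56 + v_y0 t − ½ g t² = 33.56 + 20.034×1.6015 − 5.000×1.6015² = 52.82 m.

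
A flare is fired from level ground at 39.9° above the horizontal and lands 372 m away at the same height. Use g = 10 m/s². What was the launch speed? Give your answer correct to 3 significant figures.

On level ground, R = v₀² sin(2θ) / g, so v₀ = √(R g / sin 2θ).
sin(2 × 39.9°) = 0.9842.
v₀ = √(372 × 10 / 0.9842) = √3780 = 61.5 m/s.

61.5 m/s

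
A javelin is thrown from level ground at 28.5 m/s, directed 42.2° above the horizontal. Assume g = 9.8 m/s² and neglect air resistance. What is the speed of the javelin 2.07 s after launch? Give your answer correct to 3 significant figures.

21.1 m/s

v_x = 28.5 cos 42.2° = 21.11 m/s (constant).
v_y(t) = 28.5 sin 42.2° − g t = 19.14 − 9.8 × 2.07 = -1.146 m/s.
Speed = √(v_x² + v_y²) = √(445.6 + 1.313) = 21.1 m/s.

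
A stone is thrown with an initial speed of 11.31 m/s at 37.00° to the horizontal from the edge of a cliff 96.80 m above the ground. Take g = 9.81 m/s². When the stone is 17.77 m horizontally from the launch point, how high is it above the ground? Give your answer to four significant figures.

91.21 m

v_x = 11.31 cos 37.00° = 9.0326 m/s, v_y0 = 11.31 sin 37.00° = 6.8065 m/s.
Time to reach x = 17.77 m: t = x / v_x = 17.77 / 9.0326 = 1.9673 s.
y = 96.80 + v_y0 t − ½ g t² = 96.80 + 6.8065×1.9673 − 4.905×1.9673² = 91.21 m.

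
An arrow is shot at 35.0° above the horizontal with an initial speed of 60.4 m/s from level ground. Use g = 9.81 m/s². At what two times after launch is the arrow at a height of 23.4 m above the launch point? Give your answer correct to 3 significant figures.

v_y0 = 60.4 sin 35.0° = 34.64 m/s.
Set y = v_y0 t − ½ g t² = 23.4: 4.905 t² − 34.64 t + 23.4 = 0.
t = [34.64 ± √(1200 − 459.1)] / 9.81 = (34.64 ± 27.22) / 9.81, giving t = 0.756 s or t = 6.31 s.
So the arrow is at 23.4 m at t = 0.756 s (rising) and t = 6.31 s (falling).

0.756 s and 6.31 s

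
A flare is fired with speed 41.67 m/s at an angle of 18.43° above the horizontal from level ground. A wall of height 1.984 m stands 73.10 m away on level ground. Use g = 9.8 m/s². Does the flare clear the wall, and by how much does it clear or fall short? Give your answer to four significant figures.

Yes — it clears the wall by 5.622 m.

v_x = 41.67 cos 18.43° = 39.533 m/s; v_y0 = 41.67 sin 18.43° = 13.174 m/s.
Time to reach the wall: t = 73.10 / 39.533 = 1.8491 s.
Height at that point: y = 13.174×1.8491 − 4.900×1.8491² = 7.6061 m.
That is 7.6061 − 1.984 = 5.622 m above the top of the wall, so the flare clears it.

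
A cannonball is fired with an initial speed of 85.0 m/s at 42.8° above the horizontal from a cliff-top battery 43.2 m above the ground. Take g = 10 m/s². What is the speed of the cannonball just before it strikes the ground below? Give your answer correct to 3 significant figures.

v_x = 85.0 cos 42.8° = 62.37 m/s is unchanged throughout.
For the vertical component, v_y² = v_y0² + 2 g h = (57.75)² + 2×10×43.2 = 4199, so |v_y| = 64.80 m/s.
Impact speed = √(v_x² + v_y²) = √(3890 + 4199) = 89.9 m/s.

89.9 m/s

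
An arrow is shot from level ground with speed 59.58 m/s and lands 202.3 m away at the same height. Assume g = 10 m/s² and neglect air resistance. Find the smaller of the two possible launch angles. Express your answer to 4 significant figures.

17.37°

Level-ground range: R = v₀² sin(2θ)/g ⇒ sin 2θ = R g / v₀² = 202.3×10/59.58² = 0.5699.
2θ = arcsin(0.5699) = 34.743° or 180° − 34.743° = 145.257°.
So θ = 17.37° or θ = 72.63°.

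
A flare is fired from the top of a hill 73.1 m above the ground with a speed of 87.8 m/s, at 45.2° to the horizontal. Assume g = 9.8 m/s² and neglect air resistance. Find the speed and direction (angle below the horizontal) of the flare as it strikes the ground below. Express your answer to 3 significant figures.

95.6 m/s at 49.7° below the horizontal

v_x = 87.8 cos 45.2° = 61.87 m/s (constant).
|v_y| at impact = √((62.30)² + 2×9.8×73.1) = 72.90 m/s.
Speed = √(61.87² + 72.90²) = 95.6 m/s; angle = arctan(72.90/61.87) = 49.7° below horizontal.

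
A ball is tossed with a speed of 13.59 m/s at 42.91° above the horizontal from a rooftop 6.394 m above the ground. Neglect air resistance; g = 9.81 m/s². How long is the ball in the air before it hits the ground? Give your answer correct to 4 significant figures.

Vertical component: v_y = 13.59 sin 42.91° = 9.2527 m/s.
Taking up as positive with launch at y = 6.394 m, landing at y = 0: 0 = 6.394 + 9.2527 t − ½(9.81) t².
Solving 4.905 t² − 9.2527 t − 6.394 = 0 gives t = [9.2527 + √(9.2527² + 4·4.905·6.394)] / 9.810 = 2.424 s.

2.424 s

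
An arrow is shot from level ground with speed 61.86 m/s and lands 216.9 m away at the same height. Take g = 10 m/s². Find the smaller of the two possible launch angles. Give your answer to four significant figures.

Level-ground range: R = v₀² sin(2θ)/g ⇒ sin 2θ = R g / v₀² = 216.9×10/61.86² = 0.5668.
2θ = arcsin(0.5668) = 34.527° or 180° − 34.527° = 145.473°.
So θ = 17.26° or θ = 72.74°.

17.26°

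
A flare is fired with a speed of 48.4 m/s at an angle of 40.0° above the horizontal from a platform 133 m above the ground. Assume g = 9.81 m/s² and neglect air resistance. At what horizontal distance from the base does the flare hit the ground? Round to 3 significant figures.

344 m

Components: v_x = 48.4 cos 40.0° = 37.08 m/s, v_y = 48.4 sin 40.0° = 31.11 m/s.
Vertical: 0 = 133 + 31.11 t − ½(9.81) t² ⇒ 4.905 t² − 31.11 t − 133 = 0.
t = [31.11 + √(967.8 + 2609)] / 9.810 = 9.268 s.
Horizontal: R = v_x · t = 37.08 × 9.268 = 344 m.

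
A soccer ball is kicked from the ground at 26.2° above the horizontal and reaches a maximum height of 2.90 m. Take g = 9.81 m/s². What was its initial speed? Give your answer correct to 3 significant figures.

At maximum height v_y = 0, so (v₀ sin θ)² = 2 g H.
v₀ sin 26.2° = √(2 × 9.81 × 2.90) = 7.543 m/s.
v₀ = 7.543 / sin 26.2° = 7.543 / 0.4415 = 17.1 m/s.

17.1 m/s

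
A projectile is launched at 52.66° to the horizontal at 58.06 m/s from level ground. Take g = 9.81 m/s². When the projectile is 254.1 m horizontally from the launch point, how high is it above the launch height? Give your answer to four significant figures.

77.70 m

v_x = 58.06 cos 52.66° = 35.216 m/s, v_y0 = 58.06 sin 52.66° = 46.161 m/s.
Time to reach x = 254.1 m: t = x / v_x = 254.1 / 35.216 = 7.2155 s.
y = v_y0 t − ½ g t² = 46.161×7.2155 − 4.905×7.2155² = 77.70 m.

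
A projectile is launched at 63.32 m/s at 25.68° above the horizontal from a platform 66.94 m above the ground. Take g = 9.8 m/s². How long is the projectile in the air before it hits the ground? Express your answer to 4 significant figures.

Vertical component: v_y = 63.32 sin 25.68° = 27.439 m/s.
Taking up as positive with launch at y = 66.94 m, landing at y = 0: 0 = 66.94 + 27.439 t − ½(9.8) t².
Solving 4.900 t² − 27.439 t − 66.94 = 0 gives t = [27.439 + √(27.439² + 4·4.900·66.94)] / 9.800 = 7.437 s.

7.437 s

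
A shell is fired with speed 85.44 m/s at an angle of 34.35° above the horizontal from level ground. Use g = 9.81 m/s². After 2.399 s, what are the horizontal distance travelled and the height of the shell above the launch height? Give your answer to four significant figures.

x = 169.2 m, y = 87.42 m

v_x = 85.44 cos 34.35° = 70.540 m/s; v_y0 = 85.44 sin 34.35° = 48.209 m/s.
x = v_x t = 70.540 × 2.399 = 169.2 m.
y = v_y0 t − ½ g t² = 48.209×2.399 − 4.905×2.399² = 87.42 m.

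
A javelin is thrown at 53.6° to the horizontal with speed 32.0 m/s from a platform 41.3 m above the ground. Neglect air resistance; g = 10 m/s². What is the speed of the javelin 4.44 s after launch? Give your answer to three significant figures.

26.6 m/s

v_x = 32.0 cos 53.6° = 18.99 m/s (constant).
v_y(t) = 32.0 sin 53.6° − g t = 25.76 − 10 × 4.44 = -18.64 m/s.
Speed = √(v_x² + v_y²) = √(360.6 + 347.4) = 26.6 m/s.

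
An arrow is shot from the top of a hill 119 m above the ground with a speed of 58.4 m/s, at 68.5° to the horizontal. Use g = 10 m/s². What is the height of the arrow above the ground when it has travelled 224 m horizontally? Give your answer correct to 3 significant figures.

v_x = 58.4 cos 68.5° = 21.40 m/s, v_y0 = 58.4 sin 68.5° = 54.34 m/s.
Time to reach x = 224 m: t = x / v_x = 224 / 21.40 = 10.47 s.
y = 119 + v_y0 t − ½ g t² = 119 + 54.34×10.47 − 5.000×10.47² = 140 m.

140 m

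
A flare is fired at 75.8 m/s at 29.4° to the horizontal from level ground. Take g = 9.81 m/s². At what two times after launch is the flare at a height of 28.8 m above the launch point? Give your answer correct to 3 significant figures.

v_y0 = 75.8 sin 29.4° = 37.21 m/s.
Set y = v_y0 t − ½ g t² = 28.8: 4.905 t² − 37.21 t + 28.8 = 0.
t = [37.21 ± √(1385 − 565.1)] / 9.81 = (37.21 ± 28.63) / 9.81, giving t = 0.875 s or t = 6.71 s.
So the flare is at 28.8 m at t = 0.875 s (rising) and t = 6.71 s (falling).

0.875 s and 6.71 s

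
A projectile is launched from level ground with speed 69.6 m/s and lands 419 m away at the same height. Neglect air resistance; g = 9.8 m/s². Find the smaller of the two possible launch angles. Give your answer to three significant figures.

29.0°

Level-ground range: R = v₀² sin(2θ)/g ⇒ sin 2θ = R g / v₀² = 419×9.8/69.6² = 0.8477.
2θ = arcsin(0.8477) = 57.96° or 180° − 57.96° = 122.04°.
So θ = 29.0° or θ = 61.0°.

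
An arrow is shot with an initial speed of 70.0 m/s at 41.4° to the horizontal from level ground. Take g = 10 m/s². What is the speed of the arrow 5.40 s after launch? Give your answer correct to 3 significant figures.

53.1 m/s

v_x = 70.0 cos 41.4° = 52.51 m/s (constant).
v_y(t) = 70.0 sin 41.4° − g t = 46.29 − 10 × 5.40 = -7.710 m/s.
Speed = √(v_x² + v_y²) = √(2757 + 59.44) = 53.1 m/s.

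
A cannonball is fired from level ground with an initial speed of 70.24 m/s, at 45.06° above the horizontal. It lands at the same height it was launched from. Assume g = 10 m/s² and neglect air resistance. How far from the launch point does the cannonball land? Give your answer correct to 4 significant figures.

493.4 m

For level ground, R = v₀² sin(2θ) / g.
sin(2 × 45.06°) = sin 90.120° = 1.0000.
R = (70.24)² × 1.0000 / 10 = 493.4 m.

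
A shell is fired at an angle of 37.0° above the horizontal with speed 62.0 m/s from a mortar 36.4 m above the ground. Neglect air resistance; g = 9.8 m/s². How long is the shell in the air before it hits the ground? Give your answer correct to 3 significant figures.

8.49 s

Vertical component: v_y = 62.0 sin 37.0° = 37.31 m/s.
Taking up as positive with launch at y = 36.4 m, landing at y = 0: 0 = 36.4 + 37.31 t − ½(9.8) t².
Solving 4.900 t² − 37.31 t − 36.4 = 0 gives t = [37.31 + √(37.31² + 4·4.900·36.4)] / 9.800 = 8.49 s.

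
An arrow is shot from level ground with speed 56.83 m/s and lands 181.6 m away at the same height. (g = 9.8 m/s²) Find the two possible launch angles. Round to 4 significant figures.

16.72° and 73.28°

Level-ground range: R = v₀² sin(2θ)/g ⇒ sin 2θ = R g / v₀² = 181.6×9.8/56.83² = 0.5510.
2θ = arcsin(0.5510) = 33.436° or 180° − 33.436° = 146.564°.
So θ = 16.72° or θ = 73.28°.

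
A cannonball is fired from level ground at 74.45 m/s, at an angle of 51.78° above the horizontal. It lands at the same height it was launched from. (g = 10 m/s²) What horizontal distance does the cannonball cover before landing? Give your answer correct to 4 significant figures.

For level ground, R = v₀² sin(2θ) / g.
sin(2 × 51.78°) = sin 103.56° = 0.9721.
R = (74.45)² × 0.9721 / 10 = 538.8 m.

538.8 m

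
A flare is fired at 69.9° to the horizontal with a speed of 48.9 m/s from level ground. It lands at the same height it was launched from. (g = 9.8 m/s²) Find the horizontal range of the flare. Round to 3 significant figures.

Components: v_x = 48.9 cos 69.9° = 16.80 m/s, v_y = 48.9 sin 69.9° = 45.92 m/s.
Time of flight (same landing height): t = 2 v_y / g = 2 × 45.92 / 9.8 = 9.371 s.
Range: R = v_x · t = 16.80 × 9.371 = 157 m.

157 m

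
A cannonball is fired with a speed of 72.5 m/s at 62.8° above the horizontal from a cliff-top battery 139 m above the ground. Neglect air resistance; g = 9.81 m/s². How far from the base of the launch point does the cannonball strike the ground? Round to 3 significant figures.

498 m

Components: v_x = 72.5 cos 62.8° = 33.14 m/s, v_y = 72.5 sin 62.8° = 64.48 m/s.
Vertical: 0 = 139 + 64.48 t − ½(9.81) t² ⇒ 4.905 t² − 64.48 t − 139 = 0.
t = [64.48 + √(4158 + 2727)] / 9.810 = 15.03 s.
Horizontal: R = v_x · t = 33.14 × 15.03 = 498 m.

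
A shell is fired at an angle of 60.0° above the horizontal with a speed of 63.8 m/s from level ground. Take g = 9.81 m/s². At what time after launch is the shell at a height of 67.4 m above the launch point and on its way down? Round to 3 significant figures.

9.87 s

v_y0 = 63.8 sin 60.0° = 55.25 m/s.
Set y = v_y0 t − ½ g t² = 67.4: 4.905 t² − 55.25 t + 67.4 = 0.
t = [55.25 ± √(3053 − 1322)] / 9.81 = (55.25 ± 41.61) / 9.81, giving t = 1.39 s or t = 9.87 s.
On the way down corresponds to the larger root: t = 9.87 s.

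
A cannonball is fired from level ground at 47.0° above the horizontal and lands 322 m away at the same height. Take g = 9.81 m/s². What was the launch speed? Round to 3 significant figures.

56.3 m/s

On level ground, R = v₀² sin(2θ) / g, so v₀ = √(R g / sin 2θ).
sin(2 × 47.0°) = 0.9976.
v₀ = √(322 × 9.81 / 0.9976) = √3166 = 56.3 m/s.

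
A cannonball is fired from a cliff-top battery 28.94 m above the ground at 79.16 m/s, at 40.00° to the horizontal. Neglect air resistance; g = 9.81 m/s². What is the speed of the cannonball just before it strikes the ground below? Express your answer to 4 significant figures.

82.67 m/s

v_x = 79.16 cos 40.00° = 60.640 m/s is unchanged throughout.
For the vertical component, v_y² = v_y0² + 2 g h = (50.883)² + 2×9.81×28.94 = 3156.9, so |v_y| = 56.186 m/s.
Impact speed = √(v_x² + v_y²) = √(3677.2 + 3156.9) = 82.67 m/s.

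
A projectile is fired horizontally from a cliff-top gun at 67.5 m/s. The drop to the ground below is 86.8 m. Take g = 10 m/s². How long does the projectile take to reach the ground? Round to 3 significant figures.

4.17 s

The horizontal speed doesn't affect the fall. With v_y0 = 0, h = ½ g t².
t = √(2 × 86.8 / 10) = √17.36 = 4.17 s.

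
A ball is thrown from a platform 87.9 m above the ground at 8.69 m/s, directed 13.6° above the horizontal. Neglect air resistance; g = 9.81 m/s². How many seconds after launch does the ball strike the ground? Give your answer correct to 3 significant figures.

4.45 s

Vertical component: v_y = 8.69 sin 13.6° = 2.043 m/s.
Taking up as positive with launch at y = 87.9 m, landing at y = 0: 0 = 87.9 + 2.043 t − ½(9.81) t².
Solving 4.905 t² − 2.043 t − 87.9 = 0 gives t = [2.043 + √(2.043² + 4·4.905·87.9)] / 9.810 = 4.45 s.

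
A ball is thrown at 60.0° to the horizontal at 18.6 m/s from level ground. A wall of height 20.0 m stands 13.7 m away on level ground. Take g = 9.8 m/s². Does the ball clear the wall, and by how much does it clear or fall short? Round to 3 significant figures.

No — it falls 6.90 m short of clearing the wall.

v_x = 18.6 cos 60.0° = 9.300 m/s; v_y0 = 18.6 sin 60.0° = 16.11 m/s.
Time to reach the wall: t = 13.7 / 9.300 = 1.473 s.
Height at that point: y = 16.11×1.473 − 4.900×1.473² = 13.10 m.
That is 20.0 − 13.10 = 6.90 m below the top of the wall, so the ball does not clear it.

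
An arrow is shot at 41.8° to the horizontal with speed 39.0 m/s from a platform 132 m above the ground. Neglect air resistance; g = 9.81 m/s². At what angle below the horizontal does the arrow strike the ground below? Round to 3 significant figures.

63.0°

v_x = 39.0 cos 41.8° = 29.07 m/s.
At impact |v_y| = √(v_y0² + 2 g h) = √(25.99² + 2×9.81×132) = 57.14 m/s.
Angle below horizontal = arctan(|v_y| / v_x) = arctan(57.14 / 29.07) = 63.0°.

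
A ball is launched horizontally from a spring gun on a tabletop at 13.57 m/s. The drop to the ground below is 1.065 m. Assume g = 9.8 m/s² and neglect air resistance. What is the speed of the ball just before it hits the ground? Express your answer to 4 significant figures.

14.32 m/s

Fall time: t = √(2 × 1.065 / 9.8) = 0.46620 s.
At impact: v_x = 13.57 m/s (unchanged), v_y = g t = 9.8 × 0.46620 = 4.5688 m/s.
Speed = √(v_x² + v_y²) = √(184.14 + 20.874) = 14.32 m/s.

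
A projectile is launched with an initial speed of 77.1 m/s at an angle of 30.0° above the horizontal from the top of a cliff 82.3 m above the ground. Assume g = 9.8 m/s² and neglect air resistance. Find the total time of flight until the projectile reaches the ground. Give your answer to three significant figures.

Vertical component: v_y = 77.1 sin 30.0° = 38.55 m/s.
Taking up as positive with launch at y = 82.3 m, landing at y = 0: 0 = 82.3 + 38.55 t − ½(9.8) t².
Solving 4.900 t² − 38.55 t − 82.3 = 0 gives t = [38.55 + √(38.55² + 4·4.900·82.3)] / 9.800 = 9.61 s.

9.61 s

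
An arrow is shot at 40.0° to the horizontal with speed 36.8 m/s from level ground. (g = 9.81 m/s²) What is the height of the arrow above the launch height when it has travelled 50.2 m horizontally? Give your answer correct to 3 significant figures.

v_x = 36.8 cos 40.0° = 28.19 m/s, v_y0 = 36.8 sin 40.0° = 23.65 m/s.
Time to reach x = 50.2 m: t = x / v_x = 50.2 / 28.19 = 1.781 s.
y = v_y0 t − ½ g t² = 23.65×1.781 − 4.905×1.781² = 26.6 m.

26.6 m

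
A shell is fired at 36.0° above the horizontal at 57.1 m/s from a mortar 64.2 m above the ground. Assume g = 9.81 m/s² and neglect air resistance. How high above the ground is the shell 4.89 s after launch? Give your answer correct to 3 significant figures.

111 m

v_y0 = 57.1 sin 36.0° = 33.56 m/s.
y(t) = 64.2 + v_y0 t − ½ g t² = 64.2 + 33.56×4.89 − ½×9.81×4.89² = 111 m.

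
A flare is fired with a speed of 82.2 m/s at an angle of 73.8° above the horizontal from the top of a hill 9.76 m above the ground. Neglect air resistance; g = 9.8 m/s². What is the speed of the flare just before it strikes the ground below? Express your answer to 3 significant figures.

83.4 m/s

v_x = 82.2 cos 73.8° = 22.93 m/s is unchanged throughout.
For the vertical component, v_y² = v_y0² + 2 g h = (78.94)² + 2×9.8×9.76 = 6423, so |v_y| = 80.14 m/s.
Impact speed = √(v_x² + v_y²) = √(525.8 + 6423) = 83.4 m/s.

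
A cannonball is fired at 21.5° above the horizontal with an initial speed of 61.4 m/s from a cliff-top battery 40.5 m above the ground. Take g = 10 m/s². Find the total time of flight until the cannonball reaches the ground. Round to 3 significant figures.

5.88 s

Vertical component: v_y = 61.4 sin 21.5° = 22.50 m/s.
Taking up as positive with launch at y = 40.5 m, landing at y = 0: 0 = 40.5 + 22.50 t − ½(10) t².
Solving 5.000 t² − 22.50 t − 40.5 = 0 gives t = [22.50 + √(22.50² + 4·5.000·40.5)] / 10.00 = 5.88 s.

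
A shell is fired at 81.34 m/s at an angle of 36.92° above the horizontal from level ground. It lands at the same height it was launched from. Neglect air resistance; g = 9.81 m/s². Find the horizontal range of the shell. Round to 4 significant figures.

647.8 m

For level ground, R = v₀² sin(2θ) / g.
sin(2 × 36.92°) = sin 73.840° = 0.9605.
R = (81.34)² × 0.9605 / 9.81 = 647.8 m.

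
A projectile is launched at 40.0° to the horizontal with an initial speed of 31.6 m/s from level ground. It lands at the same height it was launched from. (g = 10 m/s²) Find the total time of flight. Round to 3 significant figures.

4.06 s

Vertical component: v_y = 31.6 sin 40.0° = 20.31 m/s.
For a projectile landing at launch height, time of flight is t = 2 v_y / g = 2 × 20.31 / 10 = 4.06 s.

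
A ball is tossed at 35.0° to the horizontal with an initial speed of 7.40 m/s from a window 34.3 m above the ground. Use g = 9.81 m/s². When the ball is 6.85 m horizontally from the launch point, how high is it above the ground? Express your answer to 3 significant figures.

v_x = 7.40 cos 35.0° = 6.062 m/s, v_y0 = 7.40 sin 35.0° = 4.244 m/s.
Time to reach x = 6.85 m: t = x / v_x = 6.85 / 6.062 = 1.130 s.
y = 34.3 + v_y0 t − ½ g t² = 34.3 + 4.244×1.130 − 4.905×1.130² = 32.8 m.

32.8 m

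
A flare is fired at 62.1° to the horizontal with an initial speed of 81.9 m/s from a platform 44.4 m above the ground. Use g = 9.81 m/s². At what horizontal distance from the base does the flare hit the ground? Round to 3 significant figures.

588 m

Components: v_x = 81.9 cos 62.1° = 38.32 m/s, v_y = 81.9 sin 62.1° = 72.38 m/s.
Vertical: 0 = 44.4 + 72.38 t − ½(9.81) t² ⇒ 4.905 t² − 72.38 t − 44.4 = 0.
t = [72.38 + √(5239 + 871.1)] / 9.810 = 15.35 s.
Horizontal: R = v_x · t = 38.32 × 15.35 = 588 m.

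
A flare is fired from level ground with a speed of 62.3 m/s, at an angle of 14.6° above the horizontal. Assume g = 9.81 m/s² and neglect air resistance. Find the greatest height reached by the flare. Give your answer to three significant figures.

Vertical component of launch velocity: v_y = 62.3 sin 14.6° = 15.70 m/s.
At the highest point the vertical velocity is zero, so v_y² = 2 g h_max.
h_max = (15.70)² / (2 × 9.81) = 246.5 / 19.62 = 12.6 m.

12.6 m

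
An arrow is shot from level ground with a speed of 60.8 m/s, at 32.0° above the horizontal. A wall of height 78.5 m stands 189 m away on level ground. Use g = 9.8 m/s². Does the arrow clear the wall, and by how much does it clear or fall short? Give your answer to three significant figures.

No — it falls 26.2 m short of clearing the wall.

v_x = 60.8 cos 32.0° = 51.56 m/s; v_y0 = 60.8 sin 32.0° = 32.22 m/s.
Time to reach the wall: t = 189 / 51.56 = 3.666 s.
Height at that point: y = 32.22×3.666 − 4.900×3.666² = 52.26 m.
That is 78.5 − 52.26 = 26.2 m below the top of the wall, so the arrow does not clear it.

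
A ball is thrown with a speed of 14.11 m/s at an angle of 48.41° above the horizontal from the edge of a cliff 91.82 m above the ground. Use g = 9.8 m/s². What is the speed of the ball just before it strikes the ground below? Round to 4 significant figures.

44.71 m/s

v_x = 14.11 cos 48.41° = 9.3662 m/s is unchanged throughout.
For the vertical component, v_y² = v_y0² + 2 g h = (10.553)² + 2×9.8×91.82 = 1911.0, so |v_y| = 43.715 m/s.
Impact speed = √(v_x² + v_y²) = √(87.726 + 1911.0) = 44.71 m/s.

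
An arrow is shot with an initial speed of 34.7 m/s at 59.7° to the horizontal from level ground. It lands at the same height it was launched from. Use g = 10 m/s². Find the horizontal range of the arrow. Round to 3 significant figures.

105 m

For level ground, R = v₀² sin(2θ) / g.
sin(2 × 59.7°) = sin 119.4° = 0.8712.
R = (34.7)² × 0.8712 / 10 = 105 m.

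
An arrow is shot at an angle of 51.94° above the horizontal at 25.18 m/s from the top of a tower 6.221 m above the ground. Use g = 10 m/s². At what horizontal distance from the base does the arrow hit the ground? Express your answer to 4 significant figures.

66.09 m

Components: v_x = 25.18 cos 51.94° = 15.523 m/s, v_y = 25.18 sin 51.94° = 19.826 m/s.
Vertical: 0 = 6.221 + 19.826 t − ½(10) t² ⇒ 5.000 t² − 19.826 t − 6.221 = 0.
t = [19.826 + √(393.07 + 124.42)] / 10.00 = 4.2574 s.
Horizontal: R = v_x · t = 15.523 × 4.2574 = 66.09 m.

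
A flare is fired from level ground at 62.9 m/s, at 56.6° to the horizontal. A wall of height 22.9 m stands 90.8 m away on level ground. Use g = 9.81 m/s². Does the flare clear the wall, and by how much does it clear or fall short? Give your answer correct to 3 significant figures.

v_x = 62.9 cos 56.6° = 34.63 m/s; v_y0 = 62.9 sin 56.6° = 52.51 m/s.
Time to reach the wall: t = 90.8 / 34.63 = 2.622 s.
Height at that point: y = 52.51×2.622 − 4.905×2.622² = 104.0 m.
That is 104.0 − 22.9 = 81.1 m above the top of the wall, so the flare clears it.

Yes — it clears the wall by 81.1 m.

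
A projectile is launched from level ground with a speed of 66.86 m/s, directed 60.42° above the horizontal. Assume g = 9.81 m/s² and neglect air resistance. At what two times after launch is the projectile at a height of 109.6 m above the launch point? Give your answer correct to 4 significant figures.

v_y0 = 66.86 sin 60.42° = 58.146 m/s.
Set y = v_y0 t − ½ g t² = 109.6: 4.905 t² − 58.146 t + 109.6 = 0.
t = [58.146 ± √(3381.0 − 2150.4)] / 9.81 = (58.146 ± 35.080) / 9.81, giving t = 2.351 s or t = 9.503 s.
So the projectile is at 109.6 m at t = 2.351 s (rising) and t = 9.503 s (falling).

2.351 s and 9.503 s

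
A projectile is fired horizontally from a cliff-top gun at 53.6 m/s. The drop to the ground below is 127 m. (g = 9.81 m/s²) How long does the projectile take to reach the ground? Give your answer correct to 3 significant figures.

The horizontal speed doesn't affect the fall. With v_y0 = 0, h = ½ g t².
t = √(2 × 127 / 9.81) = √25.89 = 5.09 s.

5.09 s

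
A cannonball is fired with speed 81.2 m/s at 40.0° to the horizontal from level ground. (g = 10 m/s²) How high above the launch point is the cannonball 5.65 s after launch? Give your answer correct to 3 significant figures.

135 m

v_y0 = 81.2 sin 40.0° = 52.19 m/s.
y(t) = v_y0 t − ½ g t² = 52.19×5.65 − 5.000×5.65² = 135 m.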